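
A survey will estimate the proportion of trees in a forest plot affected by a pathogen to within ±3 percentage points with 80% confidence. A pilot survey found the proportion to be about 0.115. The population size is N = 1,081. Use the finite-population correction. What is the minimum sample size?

For a proportion with margin E = 0.03 at 80% confidence, z = 1.282.
n = p̂(1−p̂)(z/E)² = 0.115 × 0.885 × (1.282/0.03)² = 185.86 — call this n₀.
Finite-population correction with N = 1,081: n = n₀ / (1 + (n₀−1)/N) = 185.86 / 1.171 = 158.72
Round up: n = 159.

159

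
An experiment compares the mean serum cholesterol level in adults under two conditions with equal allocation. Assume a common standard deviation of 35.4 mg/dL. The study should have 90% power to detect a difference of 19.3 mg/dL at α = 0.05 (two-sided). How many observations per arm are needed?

For two equal groups, n per group = 2·((z_{α/2} + z_β)·σ/δ)².
z_{α/2} = 1.960; z_β = 1.282 (power 90%).
n = 2 × (3.242 × 35.4 / 19.3)² = 2 × 35.36 = 70.72
Round up: n = 71 per group.

71 per group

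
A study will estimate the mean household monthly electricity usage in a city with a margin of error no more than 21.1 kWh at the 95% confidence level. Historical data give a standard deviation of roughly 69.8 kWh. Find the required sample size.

For a mean, the margin of error is E = z·σ/√n, so n = (zσ/E)².
At 95% confidence, z = 1.960.
n = (1.960 × 69.8 / 21.1)² = 42.04
Round up: n = 43.

43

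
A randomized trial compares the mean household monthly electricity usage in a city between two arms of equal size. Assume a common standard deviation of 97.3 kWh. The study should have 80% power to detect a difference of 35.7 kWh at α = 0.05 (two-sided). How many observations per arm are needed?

117 per group

For two equal groups, n per group = 2·((z_{α/2} + z_β)·σ/δ)².
z_{α/2} = 1.960; z_β = 0.842 (power 80%).
n = 2 × (2.802 × 97.3 / 35.7)² = 2 × 58.32 = 116.64
Round up: n = 117 per group.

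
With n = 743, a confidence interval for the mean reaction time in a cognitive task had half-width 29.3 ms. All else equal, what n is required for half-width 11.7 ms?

Margin of error scales as 1/√n, so n₂ = n₁·(E₁/E₂)².
n₂ = 743 × (29.3/11.7)² = 743 × 6.271 = 4659.35
Round up: n₂ = 4660.

n = 4660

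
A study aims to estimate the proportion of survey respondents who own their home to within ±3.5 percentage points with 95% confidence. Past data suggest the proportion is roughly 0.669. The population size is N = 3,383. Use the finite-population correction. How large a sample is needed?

577

For a proportion with margin E = 0.035 at 95% confidence, z = 1.960.
n = p̂(1−p̂)(z/E)² = 0.669 × 0.331 × (1.960/0.035)² = 694.43 — call this n₀.
Finite-population correction with N = 3,383: n = n₀ / (1 + (n₀−1)/N) = 694.43 / 1.205 = 576.29
Round up: n = 577.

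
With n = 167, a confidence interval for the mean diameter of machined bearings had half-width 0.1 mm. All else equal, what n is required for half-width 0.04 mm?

n = 1044

Margin of error scales as 1/√n, so n₂ = n₁·(E₁/E₂)².
n₂ = 167 × (0.1/0.04)² = 167 × 6.25 = 1043.75
Round up: n₂ = 1044.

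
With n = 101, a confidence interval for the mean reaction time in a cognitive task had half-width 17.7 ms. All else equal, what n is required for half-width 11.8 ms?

Margin of error scales as 1/√n, so n₂ = n₁·(E₁/E₂)².
n₂ = 101 × (17.7/11.8)² = 101 × 2.25 = 227.25
Round up: n₂ = 228.

228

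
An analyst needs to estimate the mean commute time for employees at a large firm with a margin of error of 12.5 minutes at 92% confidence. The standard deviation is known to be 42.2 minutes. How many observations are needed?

35

For a mean, the margin of error is E = z·σ/√n, so n = (zσ/E)².
At 92% confidence, z = 1.751.
n = (1.751 × 42.2 / 12.5)² = 34.94
Round up: n = 35.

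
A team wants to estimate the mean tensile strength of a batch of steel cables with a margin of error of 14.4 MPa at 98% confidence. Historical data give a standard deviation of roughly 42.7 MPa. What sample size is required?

For a mean, the margin of error is E = z·σ/√n, so n = (zσ/E)².
At 98% confidence, z = 2.326.
n = (2.326 × 42.7 / 14.4)² = 47.57
Round up: n = 48.

48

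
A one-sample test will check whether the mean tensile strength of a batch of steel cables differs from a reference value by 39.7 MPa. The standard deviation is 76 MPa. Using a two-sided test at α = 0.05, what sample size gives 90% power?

39

For a one-sample z-test, n = ((z_{α/2} + z_β)·σ/δ)².
z_{α/2} = 1.960 (two-sided α = 0.05); z_β = 1.282 (power 90% → β = 0.1).
n = (3.242 × 76 / 39.7)² = 38.52
Round up: n = 39.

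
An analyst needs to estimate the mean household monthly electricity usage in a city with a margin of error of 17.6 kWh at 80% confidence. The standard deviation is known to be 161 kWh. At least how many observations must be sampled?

For a mean, the margin of error is E = z·σ/√n, so n = (zσ/E)².
At 80% confidence, z = 1.282.
n = (1.282 × 161 / 17.6)² = 137.53
Round up: n = 138.

138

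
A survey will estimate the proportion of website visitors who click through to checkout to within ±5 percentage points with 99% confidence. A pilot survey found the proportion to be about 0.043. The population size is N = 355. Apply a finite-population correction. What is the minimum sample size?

84

For a proportion with margin E = 0.05 at 99% confidence, z = 2.576.
n = p̂(1−p̂)(z/E)² = 0.043 × 0.957 × (2.576/0.05)² = 109.23 — call this n₀.
Finite-population correction with N = 355: n = n₀ / (1 + (n₀−1)/N) = 109.23 / 1.305 = 83.70
Round up: n = 84.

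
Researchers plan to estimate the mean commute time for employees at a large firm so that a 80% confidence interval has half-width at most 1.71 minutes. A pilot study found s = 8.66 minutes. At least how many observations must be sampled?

43

For a mean, the margin of error is E = z·σ/√n, so n = (zσ/E)².
At 80% confidence, z = 1.282.
n = (1.282 × 8.66 / 1.71)² = 42.15
Round up: n = 43.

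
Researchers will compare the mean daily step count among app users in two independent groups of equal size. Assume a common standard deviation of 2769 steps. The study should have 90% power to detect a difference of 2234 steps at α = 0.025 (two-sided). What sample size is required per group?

39 per group

For two equal groups, n per group = 2·((z_{α/2} + z_β)·σ/δ)².
z_{α/2} = 2.241; z_β = 1.282 (power 90%).
n = 2 × (3.523 × 2769 / 2234)² = 2 × 19.07 = 38.14
Round up: n = 39 per group.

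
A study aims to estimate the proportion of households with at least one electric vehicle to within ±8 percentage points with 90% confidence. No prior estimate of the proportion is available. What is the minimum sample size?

106

For a proportion with margin E = 0.08 at 90% confidence, z = 1.645.
With no prior estimate, use p = 0.5, which maximizes p(1−p) at 0.25.
n = 0.25 × (z/E)² = 0.25 × (1.645/0.08)² = 105.70
Round up: n = 106.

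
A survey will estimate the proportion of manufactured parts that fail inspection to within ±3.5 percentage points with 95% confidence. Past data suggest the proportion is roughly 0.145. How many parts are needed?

For a proportion with margin E = 0.035 at 95% confidence, z = 1.960.
n = p̂(1−p̂)(z/E)² = 0.145 × 0.855 × (1.960/0.035)² = 388.79
Round up: n = 389.

389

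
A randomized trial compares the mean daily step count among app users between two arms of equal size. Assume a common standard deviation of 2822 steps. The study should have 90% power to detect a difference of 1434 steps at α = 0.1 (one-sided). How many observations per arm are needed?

For two equal groups, n per group = 2·((z_α + z_β)·σ/δ)².
z_α = 1.282; z_β = 1.282 (power 90%).
n = 2 × (2.564 × 2822 / 1434)² = 2 × 25.46 = 50.92
Round up: n = 51 per group.

51 per group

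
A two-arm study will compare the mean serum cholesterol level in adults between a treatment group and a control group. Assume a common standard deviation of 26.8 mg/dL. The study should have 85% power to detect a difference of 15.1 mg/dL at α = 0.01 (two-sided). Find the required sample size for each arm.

For two equal groups, n per group = 2·((z_{α/2} + z_β)·σ/δ)².
z_{α/2} = 2.576; z_β = 1.036 (power 85%).
n = 2 × (3.612 × 26.8 / 15.1)² = 2 × 41.10 = 82.20
Round up: n = 83 per group.

83 per group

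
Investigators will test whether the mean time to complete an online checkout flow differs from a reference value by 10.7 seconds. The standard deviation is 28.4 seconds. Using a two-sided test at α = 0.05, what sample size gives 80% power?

For a one-sample z-test, n = ((z_{α/2} + z_β)·σ/δ)².
z_{α/2} = 1.960 (two-sided α = 0.05); z_β = 0.842 (power 80% → β = 0.2).
n = (2.802 × 28.4 / 10.7)² = 55.31
Round up: n = 56.

56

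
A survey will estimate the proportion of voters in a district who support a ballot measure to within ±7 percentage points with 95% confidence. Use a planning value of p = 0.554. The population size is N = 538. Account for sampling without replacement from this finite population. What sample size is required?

143

For a proportion with margin E = 0.07 at 95% confidence, z = 1.960.
n = p̂(1−p̂)(z/E)² = 0.554 × 0.446 × (1.960/0.07)² = 193.71 — call this n₀.
Finite-population correction with N = 538: n = n₀ / (1 + (n₀−1)/N) = 193.71 / 1.358 = 142.64
Round up: n = 143.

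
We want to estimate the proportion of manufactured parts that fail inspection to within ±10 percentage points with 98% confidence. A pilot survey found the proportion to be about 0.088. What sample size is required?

44

For a proportion with margin E = 0.1 at 98% confidence, z = 2.326.
n = p̂(1−p̂)(z/E)² = 0.088 × 0.912 × (2.326/0.1)² = 43.42
Round up: n = 44.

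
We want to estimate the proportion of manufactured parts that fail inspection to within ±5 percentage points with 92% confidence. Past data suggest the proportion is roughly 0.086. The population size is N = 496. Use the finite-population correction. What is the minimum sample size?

n = 81

For a proportion with margin E = 0.05 at 92% confidence, z = 1.751.
n = p̂(1−p̂)(z/E)² = 0.086 × 0.914 × (1.751/0.05)² = 96.40 — call this n₀.
Finite-population correction with N = 496: n = n₀ / (1 + (n₀−1)/N) = 96.40 / 1.192 = 80.87
Round up: n = 81.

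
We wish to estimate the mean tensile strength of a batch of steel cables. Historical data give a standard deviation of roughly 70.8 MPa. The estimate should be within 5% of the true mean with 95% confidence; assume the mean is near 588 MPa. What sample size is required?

23

For a mean, the margin of error is E = z·σ/√n, so n = (zσ/E)².
At 95% confidence, z = 1.960.
E = 5% of 588 = 29.4 MPa.
n = (1.960 × 70.8 / 29.4)² = 22.28
Round up: n = 23.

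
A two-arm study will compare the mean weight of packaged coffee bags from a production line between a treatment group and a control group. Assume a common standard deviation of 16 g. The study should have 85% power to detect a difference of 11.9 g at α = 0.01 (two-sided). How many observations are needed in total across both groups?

96 total

For two equal groups, n per group = 2·((z_{α/2} + z_β)·σ/δ)².
z_{α/2} = 2.576; z_β = 1.036 (power 85%).
n = 2 × (3.612 × 16 / 11.9)² = 2 × 23.59 = 47.18
Round up: n = 48 per group.
Total across both groups: 2 × 48 = 96.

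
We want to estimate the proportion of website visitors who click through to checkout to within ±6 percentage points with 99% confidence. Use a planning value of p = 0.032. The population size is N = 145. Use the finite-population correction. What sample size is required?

For a proportion with margin E = 0.06 at 99% confidence, z = 2.576.
n = p̂(1−p̂)(z/E)² = 0.032 × 0.968 × (2.576/0.06)² = 57.10 — call this n₀.
Finite-population correction with N = 145: n = n₀ / (1 + (n₀−1)/N) = 57.10 / 1.387 = 41.17
Round up: n = 42.

42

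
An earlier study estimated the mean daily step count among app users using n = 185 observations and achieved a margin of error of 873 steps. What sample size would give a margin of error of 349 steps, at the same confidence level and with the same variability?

n = 1158

Margin of error scales as 1/√n, so n₂ = n₁·(E₁/E₂)².
n₂ = 185 × (873/349)² = 185 × 6.257 = 1157.54
Round up: n₂ = 1158.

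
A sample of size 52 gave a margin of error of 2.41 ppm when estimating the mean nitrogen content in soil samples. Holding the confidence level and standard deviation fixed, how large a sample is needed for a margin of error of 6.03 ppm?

9

Margin of error scales as 1/√n, so n₂ = n₁·(E₁/E₂)².
n₂ = 52 × (2.41/6.03)² = 52 × 0.1597 = 8.30
Round up: n₂ = 9.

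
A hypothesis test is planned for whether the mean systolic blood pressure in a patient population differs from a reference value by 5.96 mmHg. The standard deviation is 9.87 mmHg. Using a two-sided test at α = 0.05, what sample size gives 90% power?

n = 29

For a one-sample z-test, n = ((z_{α/2} + z_β)·σ/δ)².
z_{α/2} = 1.960 (two-sided α = 0.05); z_β = 1.282 (power 90% → β = 0.1).
n = (3.242 × 9.87 / 5.96)² = 28.82
Round up: n = 29.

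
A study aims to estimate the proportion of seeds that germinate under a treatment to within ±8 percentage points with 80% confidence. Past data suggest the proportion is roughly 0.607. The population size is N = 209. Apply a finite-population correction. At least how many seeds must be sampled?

For a proportion with margin E = 0.08 at 80% confidence, z = 1.282.
n = p̂(1−p̂)(z/E)² = 0.607 × 0.393 × (1.282/0.08)² = 61.26 — call this n₀.
Finite-population correction with N = 209: n = n₀ / (1 + (n₀−1)/N) = 61.26 / 1.288 = 47.56
Round up: n = 48.

48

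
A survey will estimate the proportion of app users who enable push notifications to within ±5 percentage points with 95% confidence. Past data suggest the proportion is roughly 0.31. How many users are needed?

329

For a proportion with margin E = 0.05 at 95% confidence, z = 1.960.
n = p̂(1−p̂)(z/E)² = 0.31 × 0.69 × (1.960/0.05)² = 328.69
Round up: n = 329.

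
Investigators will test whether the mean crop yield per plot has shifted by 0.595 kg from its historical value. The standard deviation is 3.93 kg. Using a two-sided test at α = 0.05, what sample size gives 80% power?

343

For a one-sample z-test, n = ((z_{α/2} + z_β)·σ/δ)².
z_{α/2} = 1.960 (two-sided α = 0.05); z_β = 0.842 (power 80% → β = 0.2).
n = (2.802 × 3.93 / 0.595)² = 342.52
Round up: n = 343.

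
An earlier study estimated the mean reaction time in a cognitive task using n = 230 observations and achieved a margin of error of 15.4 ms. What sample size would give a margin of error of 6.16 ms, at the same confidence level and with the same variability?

Margin of error scales as 1/√n, so n₂ = n₁·(E₁/E₂)².
n₂ = 230 × (15.4/6.16)² = 230 × 6.25 = 1437.50
Round up: n₂ = 1438.

n = 1438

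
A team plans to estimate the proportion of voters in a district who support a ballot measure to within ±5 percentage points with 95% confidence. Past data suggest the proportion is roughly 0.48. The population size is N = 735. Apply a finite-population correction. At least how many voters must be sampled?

For a proportion with margin E = 0.05 at 95% confidence, z = 1.960.
n = p̂(1−p̂)(z/E)² = 0.48 × 0.52 × (1.960/0.05)² = 383.55 — call this n₀.
Finite-population correction with N = 735: n = n₀ / (1 + (n₀−1)/N) = 383.55 / 1.52 = 252.34
Round up: n = 253.

253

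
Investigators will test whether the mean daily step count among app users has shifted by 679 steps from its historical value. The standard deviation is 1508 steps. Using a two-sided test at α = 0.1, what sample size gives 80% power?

For a one-sample z-test, n = ((z_{α/2} + z_β)·σ/δ)².
z_{α/2} = 1.645 (two-sided α = 0.1); z_β = 0.842 (power 80% → β = 0.2).
n = (2.487 × 1508 / 679)² = 30.51
Round up: n = 31.

31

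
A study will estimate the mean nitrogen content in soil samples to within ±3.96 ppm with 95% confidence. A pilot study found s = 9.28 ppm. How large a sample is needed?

22

For a mean, the margin of error is E = z·σ/√n, so n = (zσ/E)².
At 95% confidence, z = 1.960.
n = (1.960 × 9.28 / 3.96)² = 21.10
Round up: n = 22.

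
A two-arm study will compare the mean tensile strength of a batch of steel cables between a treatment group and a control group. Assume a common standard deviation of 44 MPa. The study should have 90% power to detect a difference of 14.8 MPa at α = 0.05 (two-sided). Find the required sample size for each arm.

186 per group

For two equal groups, n per group = 2·((z_{α/2} + z_β)·σ/δ)².
z_{α/2} = 1.960; z_β = 1.282 (power 90%).
n = 2 × (3.242 × 44 / 14.8)² = 2 × 92.90 = 185.80
Round up: n = 186 per group.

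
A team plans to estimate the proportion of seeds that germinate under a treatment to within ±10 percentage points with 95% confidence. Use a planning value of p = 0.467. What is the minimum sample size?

For a proportion with margin E = 0.1 at 95% confidence, z = 1.960.
n = p̂(1−p̂)(z/E)² = 0.467 × 0.533 × (1.960/0.1)² = 95.62
Round up: n = 96.

96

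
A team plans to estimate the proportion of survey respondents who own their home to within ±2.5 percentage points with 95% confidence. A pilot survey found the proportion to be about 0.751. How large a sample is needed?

1150

For a proportion with margin E = 0.025 at 95% confidence, z = 1.960.
n = p̂(1−p̂)(z/E)² = 0.751 × 0.249 × (1.960/0.025)² = 1149.40
Round up: n = 1150.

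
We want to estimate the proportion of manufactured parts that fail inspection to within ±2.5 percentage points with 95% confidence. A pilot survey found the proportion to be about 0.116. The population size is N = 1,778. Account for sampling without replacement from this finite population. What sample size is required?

For a proportion with margin E = 0.025 at 95% confidence, z = 1.960.
n = p̂(1−p̂)(z/E)² = 0.116 × 0.884 × (1.960/0.025)² = 630.29 — call this n₀.
Finite-population correction with N = 1,778: n = n₀ / (1 + (n₀−1)/N) = 630.29 / 1.354 = 465.50
Round up: n = 466.

466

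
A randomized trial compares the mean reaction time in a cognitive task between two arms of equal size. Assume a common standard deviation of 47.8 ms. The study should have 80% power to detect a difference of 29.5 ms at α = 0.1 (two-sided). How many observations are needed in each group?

33 per group

For two equal groups, n per group = 2·((z_{α/2} + z_β)·σ/δ)².
z_{α/2} = 1.645; z_β = 0.842 (power 80%).
n = 2 × (2.487 × 47.8 / 29.5)² = 2 × 16.24 = 32.48
Round up: n = 33 per group.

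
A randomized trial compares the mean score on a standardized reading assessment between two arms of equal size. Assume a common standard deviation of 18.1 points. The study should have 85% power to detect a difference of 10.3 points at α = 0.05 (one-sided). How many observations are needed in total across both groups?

For two equal groups, n per group = 2·((z_α + z_β)·σ/δ)².
z_α = 1.645; z_β = 1.036 (power 85%).
n = 2 × (2.681 × 18.1 / 10.3)² = 2 × 22.20 = 44.40
Round up: n = 45 per group.
Total across both groups: 2 × 45 = 90.

90 total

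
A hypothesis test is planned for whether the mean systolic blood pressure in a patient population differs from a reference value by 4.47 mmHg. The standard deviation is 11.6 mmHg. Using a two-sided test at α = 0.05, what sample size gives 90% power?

For a one-sample z-test, n = ((z_{α/2} + z_β)·σ/δ)².
z_{α/2} = 1.960 (two-sided α = 0.05); z_β = 1.282 (power 90% → β = 0.1).
n = (3.242 × 11.6 / 4.47)² = 70.78
Round up: n = 71.

71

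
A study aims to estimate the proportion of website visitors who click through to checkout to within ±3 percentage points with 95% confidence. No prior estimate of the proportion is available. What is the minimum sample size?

For a proportion with margin E = 0.03 at 95% confidence, z = 1.960.
With no prior estimate, use p = 0.5, which maximizes p(1−p) at 0.25.
n = 0.25 × (z/E)² = 0.25 × (1.960/0.03)² = 1067.11
Round up: n = 1068.

1068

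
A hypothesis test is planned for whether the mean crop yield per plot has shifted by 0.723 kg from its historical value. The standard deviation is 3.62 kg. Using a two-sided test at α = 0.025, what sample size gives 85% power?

For a one-sample z-test, n = ((z_{α/2} + z_β)·σ/δ)².
z_{α/2} = 2.241 (two-sided α = 0.025); z_β = 1.036 (power 85% → β = 0.15).
n = (3.277 × 3.62 / 0.723)² = 269.21
Round up: n = 270.

270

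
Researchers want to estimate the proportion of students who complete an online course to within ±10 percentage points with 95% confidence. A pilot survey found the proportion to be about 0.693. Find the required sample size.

For a proportion with margin E = 0.1 at 95% confidence, z = 1.960.
n = p̂(1−p̂)(z/E)² = 0.693 × 0.307 × (1.960/0.1)² = 81.73
Round up: n = 82.

82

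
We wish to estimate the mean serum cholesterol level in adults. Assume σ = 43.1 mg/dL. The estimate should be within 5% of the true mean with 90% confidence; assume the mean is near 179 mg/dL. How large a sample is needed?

For a mean, the margin of error is E = z·σ/√n, so n = (zσ/E)².
At 90% confidence, z = 1.645.
E = 5% of 179 = 8.95 mg/dL.
n = (1.645 × 43.1 / 8.95)² = 62.75
Round up: n = 63.

63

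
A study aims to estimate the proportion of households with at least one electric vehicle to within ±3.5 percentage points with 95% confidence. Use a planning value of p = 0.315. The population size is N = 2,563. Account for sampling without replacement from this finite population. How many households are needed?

n = 536

For a proportion with margin E = 0.035 at 95% confidence, z = 1.960.
n = p̂(1−p̂)(z/E)² = 0.315 × 0.685 × (1.960/0.035)² = 676.67 — call this n₀.
Finite-population correction with N = 2,563: n = n₀ / (1 + (n₀−1)/N) = 676.67 / 1.264 = 535.34
Round up: n = 536.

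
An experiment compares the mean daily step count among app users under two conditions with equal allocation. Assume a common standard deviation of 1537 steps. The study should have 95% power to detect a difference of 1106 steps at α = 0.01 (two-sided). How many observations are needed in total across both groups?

For two equal groups, n per group = 2·((z_{α/2} + z_β)·σ/δ)².
z_{α/2} = 2.576; z_β = 1.645 (power 95%).
n = 2 × (4.221 × 1537 / 1106)² = 2 × 34.41 = 68.82
Round up: n = 69 per group.
Total across both groups: 2 × 69 = 138.

138 total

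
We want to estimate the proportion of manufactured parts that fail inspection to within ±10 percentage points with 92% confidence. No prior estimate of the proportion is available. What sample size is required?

For a proportion with margin E = 0.1 at 92% confidence, z = 1.751.
With no prior estimate, use p = 0.5, which maximizes p(1−p) at 0.25.
n = 0.25 × (z/E)² = 0.25 × (1.751/0.1)² = 76.65
Round up: n = 77.

77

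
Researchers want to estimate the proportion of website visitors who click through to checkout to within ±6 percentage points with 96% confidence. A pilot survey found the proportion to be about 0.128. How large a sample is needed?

131

For a proportion with margin E = 0.06 at 96% confidence, z = 2.054.
n = p̂(1−p̂)(z/E)² = 0.128 × 0.872 × (2.054/0.06)² = 130.81
Round up: n = 131.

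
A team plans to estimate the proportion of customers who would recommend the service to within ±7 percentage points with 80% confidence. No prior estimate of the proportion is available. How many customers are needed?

84

For a proportion with margin E = 0.07 at 80% confidence, z = 1.282.
With no prior estimate, use p = 0.5, which maximizes p(1−p) at 0.25.
n = 0.25 × (z/E)² = 0.25 × (1.282/0.07)² = 83.85
Round up: n = 84.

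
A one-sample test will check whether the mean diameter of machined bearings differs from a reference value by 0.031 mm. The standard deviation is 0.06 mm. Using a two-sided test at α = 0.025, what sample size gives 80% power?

For a one-sample z-test, n = ((z_{α/2} + z_β)·σ/δ)².
z_{α/2} = 2.241 (two-sided α = 0.025); z_β = 0.842 (power 80% → β = 0.2).
n = (3.083 × 0.06 / 0.031)² = 35.61
Round up: n = 36.

36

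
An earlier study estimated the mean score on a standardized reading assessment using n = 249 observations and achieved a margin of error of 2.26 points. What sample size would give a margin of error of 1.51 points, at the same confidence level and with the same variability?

558

Margin of error scales as 1/√n, so n₂ = n₁·(E₁/E₂)².
n₂ = 249 × (2.26/1.51)² = 249 × 2.24 = 557.76
Round up: n₂ = 558.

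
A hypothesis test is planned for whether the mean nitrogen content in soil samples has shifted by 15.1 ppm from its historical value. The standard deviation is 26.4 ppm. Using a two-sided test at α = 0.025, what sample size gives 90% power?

n = 38

For a one-sample z-test, n = ((z_{α/2} + z_β)·σ/δ)².
z_{α/2} = 2.241 (two-sided α = 0.025); z_β = 1.282 (power 90% → β = 0.1).
n = (3.523 × 26.4 / 15.1)² = 37.94
Round up: n = 38.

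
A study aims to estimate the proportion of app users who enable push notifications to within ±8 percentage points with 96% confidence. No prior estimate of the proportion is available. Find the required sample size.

For a proportion with margin E = 0.08 at 96% confidence, z = 2.054.
With no prior estimate, use p = 0.5, which maximizes p(1−p) at 0.25.
n = 0.25 × (z/E)² = 0.25 × (2.054/0.08)² = 164.80
Round up: n = 165.

165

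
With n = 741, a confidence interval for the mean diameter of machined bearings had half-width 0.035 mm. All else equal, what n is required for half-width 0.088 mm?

n = 118

Margin of error scales as 1/√n, so n₂ = n₁·(E₁/E₂)².
n₂ = 741 × (0.035/0.088)² = 741 × 0.1582 = 117.23
Round up: n₂ = 118.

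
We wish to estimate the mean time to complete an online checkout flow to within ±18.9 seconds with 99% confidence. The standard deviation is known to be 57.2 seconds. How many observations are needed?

For a mean, the margin of error is E = z·σ/√n, so n = (zσ/E)².
At 99% confidence, z = 2.576.
n = (2.576 × 57.2 / 18.9)² = 60.78
Round up: n = 61.

61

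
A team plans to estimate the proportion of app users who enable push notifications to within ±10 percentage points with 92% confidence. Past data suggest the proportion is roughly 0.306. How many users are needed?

For a proportion with margin E = 0.1 at 92% confidence, z = 1.751.
n = p̂(1−p̂)(z/E)² = 0.306 × 0.694 × (1.751/0.1)² = 65.11
Round up: n = 66.

n = 66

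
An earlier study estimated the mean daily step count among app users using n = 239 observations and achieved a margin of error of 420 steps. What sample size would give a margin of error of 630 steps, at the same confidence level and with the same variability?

Margin of error scales as 1/√n, so n₂ = n₁·(E₁/E₂)².
n₂ = 239 × (420/630)² = 239 × 0.4444 = 106.21
Round up: n₂ = 107.

107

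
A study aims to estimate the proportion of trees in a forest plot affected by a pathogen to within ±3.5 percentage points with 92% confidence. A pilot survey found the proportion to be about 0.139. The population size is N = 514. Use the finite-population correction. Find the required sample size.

190

For a proportion with margin E = 0.035 at 92% confidence, z = 1.751.
n = p̂(1−p̂)(z/E)² = 0.139 × 0.861 × (1.751/0.035)² = 299.54 — call this n₀.
Finite-population correction with N = 514: n = n₀ / (1 + (n₀−1)/N) = 299.54 / 1.581 = 189.46
Round up: n = 190.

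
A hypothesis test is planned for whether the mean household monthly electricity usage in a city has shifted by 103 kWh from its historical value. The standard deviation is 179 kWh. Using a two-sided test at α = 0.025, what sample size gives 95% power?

46

For a one-sample z-test, n = ((z_{α/2} + z_β)·σ/δ)².
z_{α/2} = 2.241 (two-sided α = 0.025); z_β = 1.645 (power 95% → β = 0.05).
n = (3.886 × 179 / 103)² = 45.61
Round up: n = 46.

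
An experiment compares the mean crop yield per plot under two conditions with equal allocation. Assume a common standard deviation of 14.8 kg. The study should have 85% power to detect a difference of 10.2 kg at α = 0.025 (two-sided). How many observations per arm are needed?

46 per group

For two equal groups, n per group = 2·((z_{α/2} + z_β)·σ/δ)².
z_{α/2} = 2.241; z_β = 1.036 (power 85%).
n = 2 × (3.277 × 14.8 / 10.2)² = 2 × 22.61 = 45.22
Round up: n = 46 per group.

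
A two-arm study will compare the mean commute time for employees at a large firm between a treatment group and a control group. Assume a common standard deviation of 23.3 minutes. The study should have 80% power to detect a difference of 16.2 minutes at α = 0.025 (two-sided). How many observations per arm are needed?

40 per group

For two equal groups, n per group = 2·((z_{α/2} + z_β)·σ/δ)².
z_{α/2} = 2.241; z_β = 0.842 (power 80%).
n = 2 × (3.083 × 23.3 / 16.2)² = 2 × 19.66 = 39.32
Round up: n = 40 per group.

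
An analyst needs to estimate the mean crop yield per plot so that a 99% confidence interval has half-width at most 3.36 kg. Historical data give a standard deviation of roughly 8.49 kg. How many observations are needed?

For a mean, the margin of error is E = z·σ/√n, so n = (zσ/E)².
At 99% confidence, z = 2.576.
n = (2.576 × 8.49 / 3.36)² = 42.37
Round up: n = 43.

n = 43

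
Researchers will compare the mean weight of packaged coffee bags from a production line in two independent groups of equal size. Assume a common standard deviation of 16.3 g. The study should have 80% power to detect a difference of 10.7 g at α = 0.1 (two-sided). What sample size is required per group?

29 per group

For two equal groups, n per group = 2·((z_{α/2} + z_β)·σ/δ)².
z_{α/2} = 1.645; z_β = 0.842 (power 80%).
n = 2 × (2.487 × 16.3 / 10.7)² = 2 × 14.35 = 28.70
Round up: n = 29 per group.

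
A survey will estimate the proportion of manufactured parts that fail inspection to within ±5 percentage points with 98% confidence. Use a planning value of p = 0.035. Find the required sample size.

For a proportion with margin E = 0.05 at 98% confidence, z = 2.326.
n = p̂(1−p̂)(z/E)² = 0.035 × 0.965 × (2.326/0.05)² = 73.09
Round up: n = 74.

74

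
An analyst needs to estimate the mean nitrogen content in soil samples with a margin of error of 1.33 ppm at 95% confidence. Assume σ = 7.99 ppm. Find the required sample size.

139

For a mean, the margin of error is E = z·σ/√n, so n = (zσ/E)².
At 95% confidence, z = 1.960.
n = (1.960 × 7.99 / 1.33)² = 138.64
Round up: n = 139.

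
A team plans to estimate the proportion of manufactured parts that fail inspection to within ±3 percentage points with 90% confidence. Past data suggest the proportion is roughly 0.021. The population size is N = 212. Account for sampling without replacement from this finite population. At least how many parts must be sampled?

For a proportion with margin E = 0.03 at 90% confidence, z = 1.645.
n = p̂(1−p̂)(z/E)² = 0.021 × 0.979 × (1.645/0.03)² = 61.81 — call this n₀.
Finite-population correction with N = 212: n = n₀ / (1 + (n₀−1)/N) = 61.81 / 1.287 = 48.03
Round up: n = 49.

49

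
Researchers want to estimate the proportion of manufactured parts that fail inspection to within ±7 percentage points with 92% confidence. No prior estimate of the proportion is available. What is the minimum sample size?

157

For a proportion with margin E = 0.07 at 92% confidence, z = 1.751.
With no prior estimate, use p = 0.5, which maximizes p(1−p) at 0.25.
n = 0.25 × (z/E)² = 0.25 × (1.751/0.07)² = 156.43
Round up: n = 157.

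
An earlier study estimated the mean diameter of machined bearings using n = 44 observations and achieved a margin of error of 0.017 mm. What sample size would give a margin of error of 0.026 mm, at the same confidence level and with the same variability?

Margin of error scales as 1/√n, so n₂ = n₁·(E₁/E₂)².
n₂ = 44 × (0.017/0.026)² = 44 × 0.4275 = 18.81
Round up: n₂ = 19.

n = 19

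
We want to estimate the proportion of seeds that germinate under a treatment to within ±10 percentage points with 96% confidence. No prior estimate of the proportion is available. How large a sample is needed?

For a proportion with margin E = 0.1 at 96% confidence, z = 2.054.
With no prior estimate, use p = 0.5, which maximizes p(1−p) at 0.25.
n = 0.25 × (z/E)² = 0.25 × (2.054/0.1)² = 105.47
Round up: n = 106.

106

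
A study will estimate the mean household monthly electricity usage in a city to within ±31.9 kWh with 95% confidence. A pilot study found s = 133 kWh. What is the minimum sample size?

67

For a mean, the margin of error is E = z·σ/√n, so n = (zσ/E)².
At 95% confidence, z = 1.960.
n = (1.960 × 133 / 31.9)² = 66.78
Round up: n = 67.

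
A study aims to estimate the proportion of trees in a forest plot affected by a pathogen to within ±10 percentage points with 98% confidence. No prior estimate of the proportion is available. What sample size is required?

For a proportion with margin E = 0.1 at 98% confidence, z = 2.326.
With no prior estimate, use p = 0.5, which maximizes p(1−p) at 0.25.
n = 0.25 × (z/E)² = 0.25 × (2.326/0.1)² = 135.26
Round up: n = 136.

n = 136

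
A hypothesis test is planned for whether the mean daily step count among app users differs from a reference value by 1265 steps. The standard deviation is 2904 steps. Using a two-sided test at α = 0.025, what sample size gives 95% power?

80

For a one-sample z-test, n = ((z_{α/2} + z_β)·σ/δ)².
z_{α/2} = 2.241 (two-sided α = 0.025); z_β = 1.645 (power 95% → β = 0.05).
n = (3.886 × 2904 / 1265)² = 79.58
Round up: n = 80.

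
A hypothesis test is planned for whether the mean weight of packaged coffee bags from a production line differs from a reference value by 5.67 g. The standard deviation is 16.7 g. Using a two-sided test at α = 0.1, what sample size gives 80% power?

For a one-sample z-test, n = ((z_{α/2} + z_β)·σ/δ)².
z_{α/2} = 1.645 (two-sided α = 0.1); z_β = 0.842 (power 80% → β = 0.2).
n = (2.487 × 16.7 / 5.67)² = 53.66
Round up: n = 54.

54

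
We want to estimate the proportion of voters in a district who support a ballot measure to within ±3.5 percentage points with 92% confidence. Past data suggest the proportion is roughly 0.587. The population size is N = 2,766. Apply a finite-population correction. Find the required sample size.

For a proportion with margin E = 0.035 at 92% confidence, z = 1.751.
n = p̂(1−p̂)(z/E)² = 0.587 × 0.413 × (1.751/0.035)² = 606.77 — call this n₀.
Finite-population correction with N = 2,766: n = n₀ / (1 + (n₀−1)/N) = 606.77 / 1.219 = 497.76
Round up: n = 498.

498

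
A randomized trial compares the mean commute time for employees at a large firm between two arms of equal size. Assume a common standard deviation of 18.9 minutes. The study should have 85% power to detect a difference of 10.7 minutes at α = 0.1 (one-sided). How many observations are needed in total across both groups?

68 total

For two equal groups, n per group = 2·((z_α + z_β)·σ/δ)².
z_α = 1.282; z_β = 1.036 (power 85%).
n = 2 × (2.318 × 18.9 / 10.7)² = 2 × 16.76 = 33.52
Round up: n = 34 per group.
Total across both groups: 2 × 34 = 68.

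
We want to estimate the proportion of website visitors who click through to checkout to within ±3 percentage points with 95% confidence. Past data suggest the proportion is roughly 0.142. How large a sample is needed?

n = 521

For a proportion with margin E = 0.03 at 95% confidence, z = 1.960.
n = p̂(1−p̂)(z/E)² = 0.142 × 0.858 × (1.960/0.03)² = 520.05
Round up: n = 521.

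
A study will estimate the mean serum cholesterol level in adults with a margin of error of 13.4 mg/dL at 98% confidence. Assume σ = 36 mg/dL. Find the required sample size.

40

For a mean, the margin of error is E = z·σ/√n, so n = (zσ/E)².
At 98% confidence, z = 2.326.
n = (2.326 × 36 / 13.4)² = 39.05
Round up: n = 40.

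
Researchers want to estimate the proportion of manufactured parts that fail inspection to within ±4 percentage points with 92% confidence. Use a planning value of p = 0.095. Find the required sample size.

165

For a proportion with margin E = 0.04 at 92% confidence, z = 1.751.
n = p̂(1−p̂)(z/E)² = 0.095 × 0.905 × (1.751/0.04)² = 164.75
Round up: n = 165.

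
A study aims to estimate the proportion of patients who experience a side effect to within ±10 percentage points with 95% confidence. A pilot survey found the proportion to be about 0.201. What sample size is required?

62

For a proportion with margin E = 0.1 at 95% confidence, z = 1.960.
n = p̂(1−p̂)(z/E)² = 0.201 × 0.799 × (1.960/0.1)² = 61.70
Round up: n = 62.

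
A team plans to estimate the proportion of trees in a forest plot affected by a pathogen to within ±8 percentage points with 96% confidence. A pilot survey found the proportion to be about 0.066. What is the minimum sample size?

For a proportion with margin E = 0.08 at 96% confidence, z = 2.054.
n = p̂(1−p̂)(z/E)² = 0.066 × 0.934 × (2.054/0.08)² = 40.64
Round up: n = 41.

41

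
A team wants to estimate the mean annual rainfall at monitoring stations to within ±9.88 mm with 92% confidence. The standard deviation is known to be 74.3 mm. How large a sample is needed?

174

For a mean, the margin of error is E = z·σ/√n, so n = (zσ/E)².
At 92% confidence, z = 1.751.
n = (1.751 × 74.3 / 9.88)² = 173.39
Round up: n = 174.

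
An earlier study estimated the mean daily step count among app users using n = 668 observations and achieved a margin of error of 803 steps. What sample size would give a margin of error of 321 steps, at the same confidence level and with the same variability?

4181

Margin of error scales as 1/√n, so n₂ = n₁·(E₁/E₂)².
n₂ = 668 × (803/321)² = 668 × 6.258 = 4180.34
Round up: n₂ = 4181.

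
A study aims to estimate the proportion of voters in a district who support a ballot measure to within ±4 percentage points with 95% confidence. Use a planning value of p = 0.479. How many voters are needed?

For a proportion with margin E = 0.04 at 95% confidence, z = 1.960.
n = p̂(1−p̂)(z/E)² = 0.479 × 0.521 × (1.960/0.04)² = 599.19
Round up: n = 600.

600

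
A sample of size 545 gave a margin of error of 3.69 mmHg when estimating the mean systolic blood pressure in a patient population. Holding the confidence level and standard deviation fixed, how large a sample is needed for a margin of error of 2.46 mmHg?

1227

Margin of error scales as 1/√n, so n₂ = n₁·(E₁/E₂)².
n₂ = 545 × (3.69/2.46)² = 545 × 2.25 = 1226.25
Round up: n₂ = 1227.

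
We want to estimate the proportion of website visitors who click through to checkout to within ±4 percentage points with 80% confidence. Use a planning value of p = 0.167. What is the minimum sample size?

143

For a proportion with margin E = 0.04 at 80% confidence, z = 1.282.
n = p̂(1−p̂)(z/E)² = 0.167 × 0.833 × (1.282/0.04)² = 142.90
Round up: n = 143.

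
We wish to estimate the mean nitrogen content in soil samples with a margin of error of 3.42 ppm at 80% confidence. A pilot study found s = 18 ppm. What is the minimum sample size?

n = 46

For a mean, the margin of error is E = z·σ/√n, so n = (zσ/E)².
At 80% confidence, z = 1.282.
n = (1.282 × 18 / 3.42)² = 45.53
Round up: n = 46.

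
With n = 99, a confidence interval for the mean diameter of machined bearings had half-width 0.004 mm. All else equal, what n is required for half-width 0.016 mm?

Margin of error scales as 1/√n, so n₂ = n₁·(E₁/E₂)².
n₂ = 99 × (0.004/0.016)² = 99 × 0.0625 = 6.19
Round up: n₂ = 7.

n = 7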